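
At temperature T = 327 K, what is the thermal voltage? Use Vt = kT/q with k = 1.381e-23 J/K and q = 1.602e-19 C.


Step 1: kT = 1.381e-23 * 327 = 4.51587e-21 J
Step 2: Vt = kT/q = 4.51587e-21 / 1.602e-19
Step 3: Vt = 0.02819 V

0.02819


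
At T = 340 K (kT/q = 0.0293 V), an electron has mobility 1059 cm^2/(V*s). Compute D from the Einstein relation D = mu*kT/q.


Step 1: D = mu * (kT/q)
Step 2: D = 1059 * 0.0293
Step 3: D = 31.03 cm^2/s

31.03


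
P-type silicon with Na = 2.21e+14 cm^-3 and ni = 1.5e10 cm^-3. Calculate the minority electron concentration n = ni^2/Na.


Step 1: Majority hole concentration p ≈ Na = 2.21e+14 cm^-3
Step 2: n = ni^2 / Na = (1.5e10)^2 / 2.21e+14
Step 3: n = 1.02e+06 cm^-3

1.02e+06


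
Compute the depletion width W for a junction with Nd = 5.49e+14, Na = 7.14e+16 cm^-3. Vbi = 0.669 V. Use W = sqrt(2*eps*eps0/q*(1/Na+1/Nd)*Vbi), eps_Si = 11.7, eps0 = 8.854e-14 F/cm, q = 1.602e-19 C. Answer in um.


Step 1: 1/Na + 1/Nd = 1/7.14e+16 + 1/5.49e+14 = 1.83550e-15
Step 2: 2*eps*eps0/q = 2*11.7*8.854e-14/1.602e-19 = 1.293281e+07
Step 3: W^2 = 1.293281e+07 * 1.83550e-15 * 0.669 = 1.58808e-08
Step 4: W = sqrt(1.58808e-08) = 1.260e-04 cm = 1.26 um

1.26


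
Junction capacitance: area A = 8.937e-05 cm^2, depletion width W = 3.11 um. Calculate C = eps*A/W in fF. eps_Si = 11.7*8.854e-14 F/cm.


Step 1: eps_Si = 11.7 * 8.854e-14 = 1.035918e-12 F/cm
Step 2: W in cm = 3.11 * 1e-4 = 3.11e-04 cm
Step 3: C = 1.035918e-12 * 8.937e-05 / 3.11e-04 = 2.976849e-13 F
Step 4: C = 297.68 fF

297.68


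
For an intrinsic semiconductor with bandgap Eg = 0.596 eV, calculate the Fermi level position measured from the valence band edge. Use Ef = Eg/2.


Step 1: For an intrinsic semiconductor, the Fermi level sits at midgap.
Step 2: Ef = Eg / 2 = 0.596 / 2 = 0.298 eV

0.298


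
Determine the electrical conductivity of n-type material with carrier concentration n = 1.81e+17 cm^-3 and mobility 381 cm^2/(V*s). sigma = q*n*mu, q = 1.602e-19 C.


Step 1: sigma = q * n * mu
Step 2: sigma = 1.602e-19 * 1.81e+17 * 381
Step 3: sigma = 1.105e+01 S/cm

1.105e+01


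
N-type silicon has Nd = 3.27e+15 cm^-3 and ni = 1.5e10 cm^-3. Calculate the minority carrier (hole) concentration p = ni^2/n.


Step 1: Since Nd >> ni, n ≈ Nd = 3.27e+15 cm^-3
Step 2: p = ni^2 / n = (1.5e10)^2 / 3.27e+15
Step 3: p = 2.25e20 / 3.27e+15 = 6.88e+04 cm^-3

6.88e+04


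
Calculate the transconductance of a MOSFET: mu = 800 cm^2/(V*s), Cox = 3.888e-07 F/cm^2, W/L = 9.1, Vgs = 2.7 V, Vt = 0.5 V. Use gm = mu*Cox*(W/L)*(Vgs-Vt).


Step 1: Vov = Vgs - Vt = 2.7 - 0.5 = 2.2 V
Step 2: gm = mu * Cox * (W/L) * Vov
Step 3: gm = 800 * 3.888e-07 * 9.1 * 2.2 = 6.23e-03 S

6.23e-03


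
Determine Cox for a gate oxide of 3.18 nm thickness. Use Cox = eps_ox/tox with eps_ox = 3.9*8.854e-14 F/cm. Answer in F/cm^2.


Step 1: eps_ox = 3.9 * 8.854e-14 = 3.45306e-13 F/cm
Step 2: tox in cm = 3.18 nm * 1e-7 = 3.1800e-07 cm
Step 3: Cox = 3.45306e-13 / 3.1800e-07 = 1.09e-06 F/cm^2

1.09e-06


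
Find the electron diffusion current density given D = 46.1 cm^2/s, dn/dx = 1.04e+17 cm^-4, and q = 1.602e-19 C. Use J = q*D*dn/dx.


Step 1: J = q * D * (dn/dx)
Step 2: J = 1.602e-19 * 46.1 * 1.04e+17
Step 3: J = 7.68e-01 A/cm^2

7.68e-01


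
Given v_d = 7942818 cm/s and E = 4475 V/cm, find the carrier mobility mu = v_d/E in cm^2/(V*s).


Step 1: mu = v_d / E
Step 2: mu = 7942818 / 4475
Step 3: mu = 1774.93 cm^2/(V*s)

1774.93


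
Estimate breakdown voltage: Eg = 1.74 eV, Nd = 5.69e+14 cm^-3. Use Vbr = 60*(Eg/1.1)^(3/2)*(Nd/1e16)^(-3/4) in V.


Step 1: Eg/1.1 = 1.74/1.1 = 1.581818
Step 2: (Eg/1.1)^1.5 = 1.581818^1.5 = 1.989458
Step 3: (Nd/1e16)^(-0.75) = (0.0569)^(-0.75) = 8.583527
Step 4: Vbr = 60 * 1.989458 * 8.583527 = 1024.6 V

1024.6


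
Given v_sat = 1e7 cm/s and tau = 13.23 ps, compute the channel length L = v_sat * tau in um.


Step 1: tau in seconds = 13.23 ps * 1e-12 = 1.3230e-11 s
Step 2: L = v_sat * tau = 1e7 * 1.3230e-11 = 1.3230e-04 cm
Step 3: L in um = 1.3230e-04 * 1e4 = 1.323 um

1.323


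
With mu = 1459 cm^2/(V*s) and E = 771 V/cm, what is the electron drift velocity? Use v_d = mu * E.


Step 1: v_d = mu * E
Step 2: v_d = 1459 * 771 = 1124889
Step 3: v_d = 1.12e+06 cm/s

1.12e+06


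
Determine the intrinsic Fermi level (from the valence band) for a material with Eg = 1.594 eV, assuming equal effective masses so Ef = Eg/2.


Step 1: For an intrinsic semiconductor, the Fermi level sits at midgap.
Step 2: Ef = Eg / 2 = 1.594 / 2 = 0.797 eV

0.797


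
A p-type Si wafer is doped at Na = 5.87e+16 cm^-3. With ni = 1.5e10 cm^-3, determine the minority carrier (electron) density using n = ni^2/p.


Step 1: Majority hole concentration p ≈ Na = 5.87e+16 cm^-3
Step 2: n = ni^2 / Na = (1.5e10)^2 / 5.87e+16
Step 3: n = 3.83e+03 cm^-3

3.83e+03


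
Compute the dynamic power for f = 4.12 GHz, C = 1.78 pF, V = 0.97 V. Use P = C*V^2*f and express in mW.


Step 1: V^2 = 0.97^2 = 0.9409 V^2
Step 2: P = C*V^2*f = 1.78e-12 F * 0.9409 * 4.12e9 Hz
Step 3: P = 6.90018424e-03 W
Step 4: P = 6.9 mW

6.9


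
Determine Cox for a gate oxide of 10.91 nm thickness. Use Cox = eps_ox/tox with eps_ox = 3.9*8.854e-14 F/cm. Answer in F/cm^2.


Step 1: eps_ox = 3.9 * 8.854e-14 = 3.45306e-13 F/cm
Step 2: tox in cm = 10.91 nm * 1e-7 = 1.0910e-06 cm
Step 3: Cox = 3.45306e-13 / 1.0910e-06 = 3.17e-07 F/cm^2

3.17e-07


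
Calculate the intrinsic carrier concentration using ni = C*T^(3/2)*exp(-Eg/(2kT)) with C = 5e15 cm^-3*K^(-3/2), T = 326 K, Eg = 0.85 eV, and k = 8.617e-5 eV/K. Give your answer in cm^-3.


Step 1: Compute kT = 8.617e-5 * 326 = 0.02809142 eV
Step 2: Exponent = -Eg/(2kT) = -0.85/(2*0.02809142) = -15.12917
Step 3: T^(3/2) = 326^1.5 = 5886.08
Step 4: ni = 5e15 * 5886.08 * exp(-15.12917) = 7.91e+12 cm^-3

7.91e+12


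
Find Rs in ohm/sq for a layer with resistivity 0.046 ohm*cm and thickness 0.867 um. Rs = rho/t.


Step 1: Convert thickness to cm: t = 0.867 um = 8.6700e-05 cm
Step 2: Rs = rho / t = 0.046 / 8.6700e-05
Step 3: Rs = 530.6 ohm/sq

530.6


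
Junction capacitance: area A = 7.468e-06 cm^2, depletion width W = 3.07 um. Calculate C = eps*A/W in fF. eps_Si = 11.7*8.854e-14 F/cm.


Step 1: eps_Si = 11.7 * 8.854e-14 = 1.035918e-12 F/cm
Step 2: W in cm = 3.07 * 1e-4 = 3.07e-04 cm
Step 3: C = 1.035918e-12 * 7.468e-06 / 3.07e-04 = 2.519946e-14 F
Step 4: C = 25.2 fF

25.2


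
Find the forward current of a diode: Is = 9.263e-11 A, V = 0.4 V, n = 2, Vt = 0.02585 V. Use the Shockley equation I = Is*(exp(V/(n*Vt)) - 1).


Step 1: V/(n*Vt) = 0.4/(2*0.02585) = 7.7369
Step 2: exp(7.7369) = 2.2914e+03
Step 3: I = 9.263e-11 * (2.2914e+03 - 1) = 2.12e-07 A

2.12e-07


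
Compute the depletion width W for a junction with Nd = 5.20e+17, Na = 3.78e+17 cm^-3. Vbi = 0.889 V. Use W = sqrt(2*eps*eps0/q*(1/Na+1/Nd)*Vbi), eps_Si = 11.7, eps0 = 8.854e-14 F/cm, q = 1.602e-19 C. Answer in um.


Step 1: 1/Na + 1/Nd = 1/3.78e+17 + 1/5.20e+17 = 4.56858e-18
Step 2: 2*eps*eps0/q = 2*11.7*8.854e-14/1.602e-19 = 1.293281e+07
Step 3: W^2 = 1.293281e+07 * 4.56858e-18 * 0.889 = 5.25262e-11
Step 4: W = sqrt(5.25262e-11) = 7.247e-06 cm = 0.07247 um

0.07247


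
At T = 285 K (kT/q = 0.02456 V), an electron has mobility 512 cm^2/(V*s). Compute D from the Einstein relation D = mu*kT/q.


Step 1: D = mu * (kT/q)
Step 2: D = 512 * 0.02456
Step 3: D = 12.57 cm^2/s

12.57


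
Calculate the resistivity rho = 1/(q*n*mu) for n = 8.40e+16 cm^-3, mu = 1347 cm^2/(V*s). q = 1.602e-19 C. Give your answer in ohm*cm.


Step 1: sigma = q * n * mu = 1.602e-19 * 8.40e+16 * 1347 = 1.81263e+01 S/cm
Step 2: rho = 1 / sigma = 1 / 1.81263e+01 = 0.05517 ohm*cm

0.05517


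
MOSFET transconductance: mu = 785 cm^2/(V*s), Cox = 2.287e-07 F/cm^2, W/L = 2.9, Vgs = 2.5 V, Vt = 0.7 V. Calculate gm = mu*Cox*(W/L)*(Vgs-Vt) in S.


Step 1: Vov = Vgs - Vt = 2.5 - 0.7 = 1.8 V
Step 2: gm = mu * Cox * (W/L) * Vov
Step 3: gm = 785 * 2.287e-07 * 2.9 * 1.8 = 9.37e-04 S

9.37e-04


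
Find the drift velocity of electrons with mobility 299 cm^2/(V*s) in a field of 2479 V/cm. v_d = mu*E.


Step 1: v_d = mu * E
Step 2: v_d = 299 * 2479 = 741221
Step 3: v_d = 7.41e+05 cm/s

7.41e+05


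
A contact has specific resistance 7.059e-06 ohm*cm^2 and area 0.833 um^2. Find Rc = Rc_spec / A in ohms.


Step 1: Convert area to cm^2: 0.833 um^2 = 8.3300e-09 cm^2
Step 2: Rc = Rc_spec / A = 7.059e-06 / 8.3300e-09
Step 3: Rc = 8.47e+02 ohms

8.47e+02


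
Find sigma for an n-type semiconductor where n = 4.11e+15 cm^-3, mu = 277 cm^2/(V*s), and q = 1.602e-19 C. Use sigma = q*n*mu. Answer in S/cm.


Step 1: sigma = q * n * mu
Step 2: sigma = 1.602e-19 * 4.11e+15 * 277
Step 3: sigma = 1.824e-01 S/cm

1.824e-01


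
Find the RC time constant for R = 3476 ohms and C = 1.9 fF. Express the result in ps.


Step 1: tau = R * C
Step 2: tau = 3476 * 1.9 fF = 3476 * 1.9e-15 F
Step 3: tau = 6.6044e-12 s = 6.6044 ps

6.6044


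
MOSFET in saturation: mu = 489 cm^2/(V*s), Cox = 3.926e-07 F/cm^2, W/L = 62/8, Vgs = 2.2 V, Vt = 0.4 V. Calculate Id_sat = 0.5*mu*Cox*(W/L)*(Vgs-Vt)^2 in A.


Step 1: Overdrive voltage Vov = Vgs - Vt = 2.2 - 0.4 = 1.8 V
Step 2: W/L = 62/8 = 7.75
Step 3: Id = 0.5 * 489 * 3.926e-07 * 7.75 * 1.8^2
Step 4: Id = 2.41e-03 A

2.41e-03


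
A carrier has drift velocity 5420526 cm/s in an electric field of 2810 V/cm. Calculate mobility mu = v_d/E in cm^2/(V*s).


Step 1: mu = v_d / E
Step 2: mu = 5420526 / 2810
Step 3: mu = 1929.01 cm^2/(V*s)

1929.01


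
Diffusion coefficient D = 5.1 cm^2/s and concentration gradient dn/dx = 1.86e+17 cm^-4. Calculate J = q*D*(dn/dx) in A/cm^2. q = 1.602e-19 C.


Step 1: J = q * D * (dn/dx)
Step 2: J = 1.602e-19 * 5.1 * 1.86e+17
Step 3: J = 1.52e-01 A/cm^2

1.52e-01


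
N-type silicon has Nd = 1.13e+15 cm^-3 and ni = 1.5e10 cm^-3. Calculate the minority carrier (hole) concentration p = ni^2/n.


Step 1: Since Nd >> ni, n ≈ Nd = 1.13e+15 cm^-3
Step 2: p = ni^2 / n = (1.5e10)^2 / 1.13e+15
Step 3: p = 2.25e20 / 1.13e+15 = 1.99e+05 cm^-3

1.99e+05


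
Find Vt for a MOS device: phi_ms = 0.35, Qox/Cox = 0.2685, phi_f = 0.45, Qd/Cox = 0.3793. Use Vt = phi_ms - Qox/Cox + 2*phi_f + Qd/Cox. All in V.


Step 1: Vt = phi_ms - Qox/Cox + 2*phi_f + Qd/Cox
Step 2: Vt = 0.35 - 0.2685 + 2*0.45 + 0.3793
Step 3: Vt = 0.35 - 0.2685 + 0.9 + 0.3793
Step 4: Vt = 1.3608 V

1.3608


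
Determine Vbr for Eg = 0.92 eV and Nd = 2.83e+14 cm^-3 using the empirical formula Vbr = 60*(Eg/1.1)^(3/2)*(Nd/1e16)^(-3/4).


Step 1: Eg/1.1 = 0.92/1.1 = 0.836364
Step 2: (Eg/1.1)^1.5 = 0.836364^1.5 = 0.764879
Step 3: (Nd/1e16)^(-0.75) = (0.0283)^(-0.75) = 14.493063
Step 4: Vbr = 60 * 0.764879 * 14.493063 = 665.1 V

665.1


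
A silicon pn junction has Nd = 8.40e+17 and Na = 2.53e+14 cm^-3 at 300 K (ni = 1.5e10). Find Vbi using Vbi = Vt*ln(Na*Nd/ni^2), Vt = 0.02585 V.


Step 1: Compute Na*Nd/ni^2 = 2.53e+14 * 8.40e+17 / (1.5e10)^2 = 9.4453e+11
Step 2: ln(9.4453e+11) = 27.5740
Step 3: Vbi = 0.02585 * 27.5740 = 0.713 V

0.713


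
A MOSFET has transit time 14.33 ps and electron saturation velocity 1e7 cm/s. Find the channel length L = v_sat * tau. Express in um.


Step 1: tau in seconds = 14.33 ps * 1e-12 = 1.4330e-11 s
Step 2: L = v_sat * tau = 1e7 * 1.4330e-11 = 1.4330e-04 cm
Step 3: L in um = 1.4330e-04 * 1e4 = 1.433 um

1.433


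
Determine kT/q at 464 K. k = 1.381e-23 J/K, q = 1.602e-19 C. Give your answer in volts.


Step 1: kT = 1.381e-23 * 464 = 6.40784e-21 J
Step 2: Vt = kT/q = 6.40784e-21 / 1.602e-19
Step 3: Vt = 0.04 V

0.04


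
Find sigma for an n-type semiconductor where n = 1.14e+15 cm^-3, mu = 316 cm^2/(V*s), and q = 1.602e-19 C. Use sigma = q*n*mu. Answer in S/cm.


Step 1: sigma = q * n * mu
Step 2: sigma = 1.602e-19 * 1.14e+15 * 316
Step 3: sigma = 5.771e-02 S/cm

5.771e-02


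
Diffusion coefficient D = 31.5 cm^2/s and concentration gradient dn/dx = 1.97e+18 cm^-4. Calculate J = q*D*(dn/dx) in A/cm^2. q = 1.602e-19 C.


Step 1: J = q * D * (dn/dx)
Step 2: J = 1.602e-19 * 31.5 * 1.97e+18
Step 3: J = 9.94e+00 A/cm^2

9.94e+00


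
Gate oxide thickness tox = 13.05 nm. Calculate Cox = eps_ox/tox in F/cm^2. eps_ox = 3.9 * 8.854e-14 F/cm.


Step 1: eps_ox = 3.9 * 8.854e-14 = 3.45306e-13 F/cm
Step 2: tox in cm = 13.05 nm * 1e-7 = 1.3050e-06 cm
Step 3: Cox = 3.45306e-13 / 1.3050e-06 = 2.65e-07 F/cm^2

2.65e-07


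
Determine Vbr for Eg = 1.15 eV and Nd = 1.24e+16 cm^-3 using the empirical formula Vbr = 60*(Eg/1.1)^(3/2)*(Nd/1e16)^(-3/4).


Step 1: Eg/1.1 = 1.15/1.1 = 1.045455
Step 2: (Eg/1.1)^1.5 = 1.045455^1.5 = 1.068952
Step 3: (Nd/1e16)^(-0.75) = (1.24)^(-0.75) = 0.851008
Step 4: Vbr = 60 * 1.068952 * 0.851008 = 54.6 V

54.6


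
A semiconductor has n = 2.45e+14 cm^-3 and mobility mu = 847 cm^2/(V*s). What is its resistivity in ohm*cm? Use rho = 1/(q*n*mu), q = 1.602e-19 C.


Step 1: sigma = q * n * mu = 1.602e-19 * 2.45e+14 * 847 = 3.32439e-02 S/cm
Step 2: rho = 1 / sigma = 1 / 3.32439e-02 = 30.08 ohm*cm

30.08


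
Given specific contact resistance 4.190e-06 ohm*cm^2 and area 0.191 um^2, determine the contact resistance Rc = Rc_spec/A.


Step 1: Convert area to cm^2: 0.191 um^2 = 1.9100e-09 cm^2
Step 2: Rc = Rc_spec / A = 4.190e-06 / 1.9100e-09
Step 3: Rc = 2.19e+03 ohms

2.19e+03


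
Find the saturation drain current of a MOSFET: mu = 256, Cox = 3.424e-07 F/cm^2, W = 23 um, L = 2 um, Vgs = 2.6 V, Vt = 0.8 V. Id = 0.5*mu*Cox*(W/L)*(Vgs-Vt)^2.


Step 1: Overdrive voltage Vov = Vgs - Vt = 2.6 - 0.8 = 1.8 V
Step 2: W/L = 23/2 = 11.5
Step 3: Id = 0.5 * 256 * 3.424e-07 * 11.5 * 1.8^2
Step 4: Id = 1.63e-03 A

1.63e-03


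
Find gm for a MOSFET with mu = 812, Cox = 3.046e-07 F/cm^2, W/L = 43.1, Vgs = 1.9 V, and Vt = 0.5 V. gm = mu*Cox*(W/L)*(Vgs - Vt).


Step 1: Vov = Vgs - Vt = 1.9 - 0.5 = 1.4 V
Step 2: gm = mu * Cox * (W/L) * Vov
Step 3: gm = 812 * 3.046e-07 * 43.1 * 1.4 = 1.49e-02 S

1.49e-02


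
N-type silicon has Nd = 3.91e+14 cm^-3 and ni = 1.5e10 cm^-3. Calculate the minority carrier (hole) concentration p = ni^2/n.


Step 1: Since Nd >> ni, n ≈ Nd = 3.91e+14 cm^-3
Step 2: p = ni^2 / n = (1.5e10)^2 / 3.91e+14
Step 3: p = 2.25e20 / 3.91e+14 = 5.75e+05 cm^-3

5.75e+05


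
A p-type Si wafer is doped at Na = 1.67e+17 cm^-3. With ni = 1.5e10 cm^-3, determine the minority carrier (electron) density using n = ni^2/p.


Step 1: Majority hole concentration p ≈ Na = 1.67e+17 cm^-3
Step 2: n = ni^2 / Na = (1.5e10)^2 / 1.67e+17
Step 3: n = 1.35e+03 cm^-3

1.35e+03


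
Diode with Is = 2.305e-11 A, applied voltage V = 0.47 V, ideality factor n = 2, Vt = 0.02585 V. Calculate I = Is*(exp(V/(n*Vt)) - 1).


Step 1: V/(n*Vt) = 0.47/(2*0.02585) = 9.0909
Step 2: exp(9.0909) = 8.8742e+03
Step 3: I = 2.305e-11 * (8.8742e+03 - 1) = 2.05e-07 A

2.05e-07


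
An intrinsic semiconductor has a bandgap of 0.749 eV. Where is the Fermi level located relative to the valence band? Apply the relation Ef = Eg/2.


Step 1: For an intrinsic semiconductor, the Fermi level sits at midgap.
Step 2: Ef = Eg / 2 = 0.749 / 2 = 0.3745 eV

0.3745


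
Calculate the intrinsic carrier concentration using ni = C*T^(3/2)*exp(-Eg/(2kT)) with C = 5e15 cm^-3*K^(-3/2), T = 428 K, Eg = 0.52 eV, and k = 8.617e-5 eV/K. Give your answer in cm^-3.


Step 1: Compute kT = 8.617e-5 * 428 = 0.03688076 eV
Step 2: Exponent = -Eg/(2kT) = -0.52/(2*0.03688076) = -7.04975
Step 3: T^(3/2) = 428^1.5 = 8854.53
Step 4: ni = 5e15 * 8854.53 * exp(-7.04975) = 3.84e+16 cm^-3

3.84e+16


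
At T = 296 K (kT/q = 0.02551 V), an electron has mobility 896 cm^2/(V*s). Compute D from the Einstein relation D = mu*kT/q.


Step 1: D = mu * (kT/q)
Step 2: D = 896 * 0.02551
Step 3: D = 22.86 cm^2/s

22.86


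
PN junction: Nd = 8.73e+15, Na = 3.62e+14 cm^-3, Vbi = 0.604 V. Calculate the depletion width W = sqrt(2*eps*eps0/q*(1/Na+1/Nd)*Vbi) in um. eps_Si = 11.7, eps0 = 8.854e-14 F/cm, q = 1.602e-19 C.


Step 1: 1/Na + 1/Nd = 1/3.62e+14 + 1/8.73e+15 = 2.87698e-15
Step 2: 2*eps*eps0/q = 2*11.7*8.854e-14/1.602e-19 = 1.293281e+07
Step 3: W^2 = 1.293281e+07 * 2.87698e-15 * 0.604 = 2.24733e-08
Step 4: W = sqrt(2.24733e-08) = 1.499e-04 cm = 1.499 um

1.499


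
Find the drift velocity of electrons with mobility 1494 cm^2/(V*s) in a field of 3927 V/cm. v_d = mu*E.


Step 1: v_d = mu * E
Step 2: v_d = 1494 * 3927 = 5866938
Step 3: v_d = 5.87e+06 cm/s

5.87e+06


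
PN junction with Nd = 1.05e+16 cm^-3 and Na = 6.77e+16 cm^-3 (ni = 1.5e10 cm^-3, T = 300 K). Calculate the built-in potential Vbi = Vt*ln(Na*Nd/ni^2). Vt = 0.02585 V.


Step 1: Compute Na*Nd/ni^2 = 6.77e+16 * 1.05e+16 / (1.5e10)^2 = 3.1593e+12
Step 2: ln(3.1593e+12) = 28.7814
Step 3: Vbi = 0.02585 * 28.7814 = 0.744 V

0.744


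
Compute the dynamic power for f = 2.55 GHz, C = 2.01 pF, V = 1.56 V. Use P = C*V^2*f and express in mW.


Step 1: V^2 = 1.56^2 = 2.4336 V^2
Step 2: P = C*V^2*f = 2.01e-12 F * 2.4336 * 2.55e9 Hz
Step 3: P = 1.24734168e-02 W
Step 4: P = 12.473 mW

12.473


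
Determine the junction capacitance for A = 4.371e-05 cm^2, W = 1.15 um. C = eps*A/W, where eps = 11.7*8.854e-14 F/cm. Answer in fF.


Step 1: eps_Si = 11.7 * 8.854e-14 = 1.035918e-12 F/cm
Step 2: W in cm = 1.15 * 1e-4 = 1.15e-04 cm
Step 3: C = 1.035918e-12 * 4.371e-05 / 1.15e-04 = 3.937389e-13 F
Step 4: C = 393.74 fF

393.74


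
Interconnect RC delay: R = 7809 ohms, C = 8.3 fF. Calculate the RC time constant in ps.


Step 1: tau = R * C
Step 2: tau = 7809 * 8.3 fF = 7809 * 8.3e-15 F
Step 3: tau = 6.48147e-11 s = 64.8147 ps

64.8147


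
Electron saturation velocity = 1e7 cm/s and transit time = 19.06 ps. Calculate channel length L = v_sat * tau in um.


Step 1: tau in seconds = 19.06 ps * 1e-12 = 1.9060e-11 s
Step 2: L = v_sat * tau = 1e7 * 1.9060e-11 = 1.9060e-04 cm
Step 3: L in um = 1.9060e-04 * 1e4 = 1.906 um

1.906


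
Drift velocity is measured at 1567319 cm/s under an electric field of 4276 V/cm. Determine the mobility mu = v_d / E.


Step 1: mu = v_d / E
Step 2: mu = 1567319 / 4276
Step 3: mu = 366.54 cm^2/(V*s)

366.54


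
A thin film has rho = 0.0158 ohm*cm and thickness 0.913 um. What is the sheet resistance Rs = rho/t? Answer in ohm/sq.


Step 1: Convert thickness to cm: t = 0.913 um = 9.1300e-05 cm
Step 2: Rs = rho / t = 0.0158 / 9.1300e-05
Step 3: Rs = 173.1 ohm/sq

173.1


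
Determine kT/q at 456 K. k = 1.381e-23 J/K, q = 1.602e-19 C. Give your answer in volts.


Step 1: kT = 1.381e-23 * 456 = 6.29736e-21 J
Step 2: Vt = kT/q = 6.29736e-21 / 1.602e-19
Step 3: Vt = 0.03931 V

0.03931


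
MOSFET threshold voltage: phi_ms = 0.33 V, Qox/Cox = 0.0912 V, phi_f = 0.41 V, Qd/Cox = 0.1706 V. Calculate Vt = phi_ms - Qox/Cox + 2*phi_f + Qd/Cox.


Step 1: Vt = phi_ms - Qox/Cox + 2*phi_f + Qd/Cox
Step 2: Vt = 0.33 - 0.0912 + 2*0.41 + 0.1706
Step 3: Vt = 0.33 - 0.0912 + 0.82 + 0.1706
Step 4: Vt = 1.2294 V

1.2294


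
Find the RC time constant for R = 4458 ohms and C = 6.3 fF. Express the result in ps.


Step 1: tau = R * C
Step 2: tau = 4458 * 6.3 fF = 4458 * 6.3e-15 F
Step 3: tau = 2.80854e-11 s = 28.0854 ps

28.0854


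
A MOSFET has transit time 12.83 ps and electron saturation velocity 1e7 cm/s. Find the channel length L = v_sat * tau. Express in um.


Step 1: tau in seconds = 12.83 ps * 1e-12 = 1.2830e-11 s
Step 2: L = v_sat * tau = 1e7 * 1.2830e-11 = 1.2830e-04 cm
Step 3: L in um = 1.2830e-04 * 1e4 = 1.283 um

1.283


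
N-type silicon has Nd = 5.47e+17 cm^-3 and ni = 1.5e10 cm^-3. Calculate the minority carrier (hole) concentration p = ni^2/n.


Step 1: Since Nd >> ni, n ≈ Nd = 5.47e+17 cm^-3
Step 2: p = ni^2 / n = (1.5e10)^2 / 5.47e+17
Step 3: p = 2.25e20 / 5.47e+17 = 4.11e+02 cm^-3

4.11e+02


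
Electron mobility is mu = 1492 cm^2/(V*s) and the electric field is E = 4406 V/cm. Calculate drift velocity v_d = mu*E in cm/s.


Step 1: v_d = mu * E
Step 2: v_d = 1492 * 4406 = 6573752
Step 3: v_d = 6.57e+06 cm/s

6.57e+06


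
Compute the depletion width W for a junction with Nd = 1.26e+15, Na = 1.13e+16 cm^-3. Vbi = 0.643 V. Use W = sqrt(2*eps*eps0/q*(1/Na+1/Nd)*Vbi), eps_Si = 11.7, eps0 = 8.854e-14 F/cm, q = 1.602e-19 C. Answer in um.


Step 1: 1/Na + 1/Nd = 1/1.13e+16 + 1/1.26e+15 = 8.82146e-16
Step 2: 2*eps*eps0/q = 2*11.7*8.854e-14/1.602e-19 = 1.293281e+07
Step 3: W^2 = 1.293281e+07 * 8.82146e-16 * 0.643 = 7.33575e-09
Step 4: W = sqrt(7.33575e-09) = 8.565e-05 cm = 0.8565 um

0.8565


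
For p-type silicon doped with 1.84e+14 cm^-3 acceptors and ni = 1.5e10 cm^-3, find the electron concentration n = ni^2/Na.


Step 1: Majority hole concentration p ≈ Na = 1.84e+14 cm^-3
Step 2: n = ni^2 / Na = (1.5e10)^2 / 1.84e+14
Step 3: n = 1.22e+06 cm^-3

1.22e+06


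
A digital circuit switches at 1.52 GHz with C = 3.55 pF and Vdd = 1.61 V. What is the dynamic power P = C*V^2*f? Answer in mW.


Step 1: V^2 = 1.61^2 = 2.5921 V^2
Step 2: P = C*V^2*f = 3.55e-12 F * 2.5921 * 1.52e9 Hz
Step 3: P = 1.39869716e-02 W
Step 4: P = 13.987 mW

13.987


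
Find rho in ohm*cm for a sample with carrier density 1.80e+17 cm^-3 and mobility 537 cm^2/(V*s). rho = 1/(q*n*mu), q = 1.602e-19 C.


Step 1: sigma = q * n * mu = 1.602e-19 * 1.80e+17 * 537 = 1.54849e+01 S/cm
Step 2: rho = 1 / sigma = 1 / 1.54849e+01 = 0.06458 ohm*cm

0.06458


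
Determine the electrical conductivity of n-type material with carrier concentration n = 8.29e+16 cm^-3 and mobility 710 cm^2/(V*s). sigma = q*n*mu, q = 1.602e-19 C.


Step 1: sigma = q * n * mu
Step 2: sigma = 1.602e-19 * 8.29e+16 * 710
Step 3: sigma = 9.429e+00 S/cm

9.429e+00


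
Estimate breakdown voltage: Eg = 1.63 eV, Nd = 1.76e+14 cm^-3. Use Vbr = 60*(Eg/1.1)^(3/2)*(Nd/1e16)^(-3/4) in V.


Step 1: Eg/1.1 = 1.63/1.1 = 1.481818
Step 2: (Eg/1.1)^1.5 = 1.481818^1.5 = 1.803816
Step 3: (Nd/1e16)^(-0.75) = (0.0176)^(-0.75) = 20.695003
Step 4: Vbr = 60 * 1.803816 * 20.695003 = 2239.8 V

2239.8


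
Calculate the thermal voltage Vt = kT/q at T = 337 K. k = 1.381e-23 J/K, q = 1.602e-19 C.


Step 1: kT = 1.381e-23 * 337 = 4.65397e-21 J
Step 2: Vt = kT/q = 4.65397e-21 / 1.602e-19
Step 3: Vt = 0.02905 V

0.02905


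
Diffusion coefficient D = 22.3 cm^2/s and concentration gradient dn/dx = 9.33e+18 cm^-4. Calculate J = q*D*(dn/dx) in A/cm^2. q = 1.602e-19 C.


Step 1: J = q * D * (dn/dx)
Step 2: J = 1.602e-19 * 22.3 * 9.33e+18
Step 3: J = 3.33e+01 A/cm^2

3.33e+01


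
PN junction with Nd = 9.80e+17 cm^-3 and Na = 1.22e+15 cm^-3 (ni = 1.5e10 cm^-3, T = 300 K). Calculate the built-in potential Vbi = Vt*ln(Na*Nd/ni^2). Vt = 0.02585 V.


Step 1: Compute Na*Nd/ni^2 = 1.22e+15 * 9.80e+17 / (1.5e10)^2 = 5.3138e+12
Step 2: ln(5.3138e+12) = 29.3013
Step 3: Vbi = 0.02585 * 29.3013 = 0.757 V

0.757


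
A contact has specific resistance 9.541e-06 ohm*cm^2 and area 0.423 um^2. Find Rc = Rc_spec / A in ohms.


Step 1: Convert area to cm^2: 0.423 um^2 = 4.2300e-09 cm^2
Step 2: Rc = Rc_spec / A = 9.541e-06 / 4.2300e-09
Step 3: Rc = 2.26e+03 ohms

2.26e+03


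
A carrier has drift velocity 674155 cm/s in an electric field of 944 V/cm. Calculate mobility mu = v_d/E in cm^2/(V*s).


Step 1: mu = v_d / E
Step 2: mu = 674155 / 944
Step 3: mu = 714.15 cm^2/(V*s)

714.15


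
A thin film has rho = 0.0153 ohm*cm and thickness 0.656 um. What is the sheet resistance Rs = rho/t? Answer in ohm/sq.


Step 1: Convert thickness to cm: t = 0.656 um = 6.5600e-05 cm
Step 2: Rs = rho / t = 0.0153 / 6.5600e-05
Step 3: Rs = 233.2 ohm/sq

233.2


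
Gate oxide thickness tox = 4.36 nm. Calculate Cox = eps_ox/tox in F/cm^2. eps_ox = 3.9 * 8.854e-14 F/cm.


Step 1: eps_ox = 3.9 * 8.854e-14 = 3.45306e-13 F/cm
Step 2: tox in cm = 4.36 nm * 1e-7 = 4.3600e-07 cm
Step 3: Cox = 3.45306e-13 / 4.3600e-07 = 7.92e-07 F/cm^2

7.92e-07


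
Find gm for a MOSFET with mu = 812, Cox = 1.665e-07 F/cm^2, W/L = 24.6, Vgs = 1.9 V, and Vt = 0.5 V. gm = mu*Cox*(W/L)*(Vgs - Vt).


Step 1: Vov = Vgs - Vt = 1.9 - 0.5 = 1.4 V
Step 2: gm = mu * Cox * (W/L) * Vov
Step 3: gm = 812 * 1.665e-07 * 24.6 * 1.4 = 4.66e-03 S

4.66e-03


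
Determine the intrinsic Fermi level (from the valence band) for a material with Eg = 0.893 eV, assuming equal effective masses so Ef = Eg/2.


Step 1: For an intrinsic semiconductor, the Fermi level sits at midgap.
Step 2: Ef = Eg / 2 = 0.893 / 2 = 0.4465 eV

0.4465


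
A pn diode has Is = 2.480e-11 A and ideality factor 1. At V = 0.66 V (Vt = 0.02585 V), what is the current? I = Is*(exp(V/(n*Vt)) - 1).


Step 1: V/(n*Vt) = 0.66/(1*0.02585) = 25.5319
Step 2: exp(25.5319) = 1.2256e+11
Step 3: I = 2.480e-11 * (1.2256e+11 - 1) = 3.04e+00 A

3.04e+00


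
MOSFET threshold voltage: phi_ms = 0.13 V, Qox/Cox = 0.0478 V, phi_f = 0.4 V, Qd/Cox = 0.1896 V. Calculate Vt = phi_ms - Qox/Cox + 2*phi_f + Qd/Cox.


Step 1: Vt = phi_ms - Qox/Cox + 2*phi_f + Qd/Cox
Step 2: Vt = 0.13 - 0.0478 + 2*0.4 + 0.1896
Step 3: Vt = 0.13 - 0.0478 + 0.8 + 0.1896
Step 4: Vt = 1.0718 V

1.0718


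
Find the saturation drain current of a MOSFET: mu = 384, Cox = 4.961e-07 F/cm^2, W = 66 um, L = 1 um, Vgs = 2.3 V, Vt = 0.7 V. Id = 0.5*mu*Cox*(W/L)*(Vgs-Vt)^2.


Step 1: Overdrive voltage Vov = Vgs - Vt = 2.3 - 0.7 = 1.6 V
Step 2: W/L = 66/1 = 66
Step 3: Id = 0.5 * 384 * 4.961e-07 * 66 * 1.6^2
Step 4: Id = 1.61e-02 A

1.61e-02


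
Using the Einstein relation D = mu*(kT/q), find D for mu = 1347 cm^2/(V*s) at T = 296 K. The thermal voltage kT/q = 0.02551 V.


Step 1: D = mu * (kT/q)
Step 2: D = 1347 * 0.02551
Step 3: D = 34.36 cm^2/s

34.36


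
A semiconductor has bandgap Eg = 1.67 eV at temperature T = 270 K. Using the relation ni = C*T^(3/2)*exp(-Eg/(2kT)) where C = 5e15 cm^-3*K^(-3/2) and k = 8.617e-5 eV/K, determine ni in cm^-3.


Step 1: Compute kT = 8.617e-5 * 270 = 0.0232659 eV
Step 2: Exponent = -Eg/(2kT) = -1.67/(2*0.0232659) = -35.88943
Step 3: T^(3/2) = 270^1.5 = 4436.55
Step 4: ni = 5e15 * 4436.55 * exp(-35.88943) = 5.75e+03 cm^-3

5.75e+03


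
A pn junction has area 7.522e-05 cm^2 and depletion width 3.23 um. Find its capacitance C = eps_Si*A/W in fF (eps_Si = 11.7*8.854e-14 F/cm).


Step 1: eps_Si = 11.7 * 8.854e-14 = 1.035918e-12 F/cm
Step 2: W in cm = 3.23 * 1e-4 = 3.23e-04 cm
Step 3: C = 1.035918e-12 * 7.522e-05 / 3.23e-04 = 2.412438e-13 F
Step 4: C = 241.24 fF

241.24


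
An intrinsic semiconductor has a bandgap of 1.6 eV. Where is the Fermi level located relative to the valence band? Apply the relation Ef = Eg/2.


Step 1: For an intrinsic semiconductor, the Fermi level sits at midgap.
Step 2: Ef = Eg / 2 = 1.6 / 2 = 0.8 eV

0.8


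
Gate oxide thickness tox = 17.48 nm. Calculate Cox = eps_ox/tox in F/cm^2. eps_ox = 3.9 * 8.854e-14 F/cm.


Step 1: eps_ox = 3.9 * 8.854e-14 = 3.45306e-13 F/cm
Step 2: tox in cm = 17.48 nm * 1e-7 = 1.7480e-06 cm
Step 3: Cox = 3.45306e-13 / 1.7480e-06 = 1.98e-07 F/cm^2

1.98e-07


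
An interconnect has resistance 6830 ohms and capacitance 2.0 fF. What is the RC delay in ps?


Step 1: tau = R * C
Step 2: tau = 6830 * 2.0 fF = 6830 * 2.0e-15 F
Step 3: tau = 1.366e-11 s = 13.66 ps

13.66


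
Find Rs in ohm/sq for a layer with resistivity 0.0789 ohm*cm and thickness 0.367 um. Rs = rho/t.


Step 1: Convert thickness to cm: t = 0.367 um = 3.6700e-05 cm
Step 2: Rs = rho / t = 0.0789 / 3.6700e-05
Step 3: Rs = 2149.9 ohm/sq

2149.9


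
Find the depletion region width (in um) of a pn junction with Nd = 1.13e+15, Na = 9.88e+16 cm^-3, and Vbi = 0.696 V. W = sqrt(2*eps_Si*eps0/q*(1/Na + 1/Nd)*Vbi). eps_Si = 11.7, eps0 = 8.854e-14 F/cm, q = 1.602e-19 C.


Step 1: 1/Na + 1/Nd = 1/9.88e+16 + 1/1.13e+15 = 8.95077e-16
Step 2: 2*eps*eps0/q = 2*11.7*8.854e-14/1.602e-19 = 1.293281e+07
Step 3: W^2 = 1.293281e+07 * 8.95077e-16 * 0.696 = 8.05680e-09
Step 4: W = sqrt(8.05680e-09) = 8.976e-05 cm = 0.8976 um

0.8976


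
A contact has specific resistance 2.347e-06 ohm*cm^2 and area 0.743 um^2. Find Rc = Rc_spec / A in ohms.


Step 1: Convert area to cm^2: 0.743 um^2 = 7.4300e-09 cm^2
Step 2: Rc = Rc_spec / A = 2.347e-06 / 7.4300e-09
Step 3: Rc = 3.16e+02 ohms

3.16e+02


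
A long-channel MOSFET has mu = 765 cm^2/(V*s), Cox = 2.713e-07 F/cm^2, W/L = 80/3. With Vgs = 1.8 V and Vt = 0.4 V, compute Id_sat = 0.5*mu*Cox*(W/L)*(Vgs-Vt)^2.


Step 1: Overdrive voltage Vov = Vgs - Vt = 1.8 - 0.4 = 1.4 V
Step 2: W/L = 80/3 = 26.6667
Step 3: Id = 0.5 * 765 * 2.713e-07 * 26.6667 * 1.4^2
Step 4: Id = 5.42e-03 A

5.42e-03


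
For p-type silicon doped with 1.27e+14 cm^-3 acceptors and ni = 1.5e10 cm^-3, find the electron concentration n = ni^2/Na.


Step 1: Majority hole concentration p ≈ Na = 1.27e+14 cm^-3
Step 2: n = ni^2 / Na = (1.5e10)^2 / 1.27e+14
Step 3: n = 1.77e+06 cm^-3

1.77e+06


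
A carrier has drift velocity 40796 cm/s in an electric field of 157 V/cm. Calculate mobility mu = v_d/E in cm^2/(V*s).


Step 1: mu = v_d / E
Step 2: mu = 40796 / 157
Step 3: mu = 259.85 cm^2/(V*s)

259.85


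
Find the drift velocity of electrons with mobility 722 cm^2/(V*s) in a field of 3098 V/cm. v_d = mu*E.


Step 1: v_d = mu * E
Step 2: v_d = 722 * 3098 = 2236756
Step 3: v_d = 2.24e+06 cm/s

2.24e+06


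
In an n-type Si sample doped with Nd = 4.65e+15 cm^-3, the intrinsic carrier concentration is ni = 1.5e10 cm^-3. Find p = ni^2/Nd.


Step 1: Since Nd >> ni, n ≈ Nd = 4.65e+15 cm^-3
Step 2: p = ni^2 / n = (1.5e10)^2 / 4.65e+15
Step 3: p = 2.25e20 / 4.65e+15 = 4.84e+04 cm^-3

4.84e+04


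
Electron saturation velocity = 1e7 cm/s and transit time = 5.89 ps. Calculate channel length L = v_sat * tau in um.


Step 1: tau in seconds = 5.89 ps * 1e-12 = 5.8900e-12 s
Step 2: L = v_sat * tau = 1e7 * 5.8900e-12 = 5.8900e-05 cm
Step 3: L in um = 5.8900e-05 * 1e4 = 0.589 um

0.589


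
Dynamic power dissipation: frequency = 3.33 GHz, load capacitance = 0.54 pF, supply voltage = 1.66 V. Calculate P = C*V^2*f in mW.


Step 1: V^2 = 1.66^2 = 2.7556 V^2
Step 2: P = C*V^2*f = 0.54e-12 F * 2.7556 * 3.33e9 Hz
Step 3: P = 4.95511992e-03 W
Step 4: P = 4.955 mW

4.955


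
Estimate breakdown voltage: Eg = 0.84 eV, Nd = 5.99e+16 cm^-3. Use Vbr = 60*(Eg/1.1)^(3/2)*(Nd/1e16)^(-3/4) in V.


Step 1: Eg/1.1 = 0.84/1.1 = 0.763636
Step 2: (Eg/1.1)^1.5 = 0.763636^1.5 = 0.667313
Step 3: (Nd/1e16)^(-0.75) = (5.99)^(-0.75) = 0.261174
Step 4: Vbr = 60 * 0.667313 * 0.261174 = 10.5 V

10.5


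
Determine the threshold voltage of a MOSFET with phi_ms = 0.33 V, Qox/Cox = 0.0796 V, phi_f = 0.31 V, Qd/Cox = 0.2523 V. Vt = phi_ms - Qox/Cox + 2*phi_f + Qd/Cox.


Step 1: Vt = phi_ms - Qox/Cox + 2*phi_f + Qd/Cox
Step 2: Vt = 0.33 - 0.0796 + 2*0.31 + 0.2523
Step 3: Vt = 0.33 - 0.0796 + 0.62 + 0.2523
Step 4: Vt = 1.1227 V

1.1227


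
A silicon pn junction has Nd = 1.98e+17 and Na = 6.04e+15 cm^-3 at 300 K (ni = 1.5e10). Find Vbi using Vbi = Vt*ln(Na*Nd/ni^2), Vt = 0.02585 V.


Step 1: Compute Na*Nd/ni^2 = 6.04e+15 * 1.98e+17 / (1.5e10)^2 = 5.3152e+12
Step 2: ln(5.3152e+12) = 29.3016
Step 3: Vbi = 0.02585 * 29.3016 = 0.757 V

0.757


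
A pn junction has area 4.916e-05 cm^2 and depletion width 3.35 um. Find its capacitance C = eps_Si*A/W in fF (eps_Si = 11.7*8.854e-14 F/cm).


Step 1: eps_Si = 11.7 * 8.854e-14 = 1.035918e-12 F/cm
Step 2: W in cm = 3.35 * 1e-4 = 3.35e-04 cm
Step 3: C = 1.035918e-12 * 4.916e-05 / 3.35e-04 = 1.520171e-13 F
Step 4: C = 152.02 fF

152.02


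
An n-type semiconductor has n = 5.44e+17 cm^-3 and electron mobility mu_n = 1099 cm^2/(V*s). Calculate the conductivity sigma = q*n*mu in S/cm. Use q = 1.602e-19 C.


Step 1: sigma = q * n * mu
Step 2: sigma = 1.602e-19 * 5.44e+17 * 1099
Step 3: sigma = 9.578e+01 S/cm

9.578e+01


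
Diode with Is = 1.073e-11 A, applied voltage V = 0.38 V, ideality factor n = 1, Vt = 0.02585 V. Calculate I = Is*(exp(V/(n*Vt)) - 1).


Step 1: V/(n*Vt) = 0.38/(1*0.02585) = 14.7002
Step 2: exp(14.7002) = 2.4222e+06
Step 3: I = 1.073e-11 * (2.4222e+06 - 1) = 2.60e-05 A

2.60e-05


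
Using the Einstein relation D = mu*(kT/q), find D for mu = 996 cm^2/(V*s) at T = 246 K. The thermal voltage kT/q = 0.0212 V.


Step 1: D = mu * (kT/q)
Step 2: D = 996 * 0.0212
Step 3: D = 21.12 cm^2/s

21.12


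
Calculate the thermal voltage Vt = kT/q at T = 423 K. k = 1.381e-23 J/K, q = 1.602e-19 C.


Step 1: kT = 1.381e-23 * 423 = 5.84163e-21 J
Step 2: Vt = kT/q = 5.84163e-21 / 1.602e-19
Step 3: Vt = 0.03646 V

0.03646


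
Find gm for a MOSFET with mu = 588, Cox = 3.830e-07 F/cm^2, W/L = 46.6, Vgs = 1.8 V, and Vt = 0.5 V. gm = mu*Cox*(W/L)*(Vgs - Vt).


Step 1: Vov = Vgs - Vt = 1.8 - 0.5 = 1.3 V
Step 2: gm = mu * Cox * (W/L) * Vov
Step 3: gm = 588 * 3.830e-07 * 46.6 * 1.3 = 1.36e-02 S

1.36e-02


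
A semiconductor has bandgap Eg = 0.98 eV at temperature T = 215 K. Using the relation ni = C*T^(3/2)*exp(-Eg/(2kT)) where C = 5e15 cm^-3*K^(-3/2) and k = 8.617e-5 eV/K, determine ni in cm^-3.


Step 1: Compute kT = 8.617e-5 * 215 = 0.01852655 eV
Step 2: Exponent = -Eg/(2kT) = -0.98/(2*0.01852655) = -26.44853
Step 3: T^(3/2) = 215^1.5 = 3152.52
Step 4: ni = 5e15 * 3152.52 * exp(-26.44853) = 5.14e+07 cm^-3

5.14e+07


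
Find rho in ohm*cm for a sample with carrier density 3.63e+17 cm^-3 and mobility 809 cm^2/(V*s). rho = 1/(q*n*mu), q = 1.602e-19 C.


Step 1: sigma = q * n * mu = 1.602e-19 * 3.63e+17 * 809 = 4.70455e+01 S/cm
Step 2: rho = 1 / sigma = 1 / 4.70455e+01 = 0.02126 ohm*cm

0.02126


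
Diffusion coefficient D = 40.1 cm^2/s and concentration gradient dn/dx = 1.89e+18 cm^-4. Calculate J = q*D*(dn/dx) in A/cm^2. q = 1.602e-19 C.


Step 1: J = q * D * (dn/dx)
Step 2: J = 1.602e-19 * 40.1 * 1.89e+18
Step 3: J = 1.21e+01 A/cm^2

1.21e+01


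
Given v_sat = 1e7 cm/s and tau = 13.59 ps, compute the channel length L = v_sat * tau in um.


Step 1: tau in seconds = 13.59 ps * 1e-12 = 1.3590e-11 s
Step 2: L = v_sat * tau = 1e7 * 1.3590e-11 = 1.3590e-04 cm
Step 3: L in um = 1.3590e-04 * 1e4 = 1.359 um

1.359


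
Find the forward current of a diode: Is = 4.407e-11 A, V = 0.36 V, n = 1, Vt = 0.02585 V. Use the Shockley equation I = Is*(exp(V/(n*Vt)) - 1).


Step 1: V/(n*Vt) = 0.36/(1*0.02585) = 13.9265
Step 2: exp(13.9265) = 1.1174e+06
Step 3: I = 4.407e-11 * (1.1174e+06 - 1) = 4.92e-05 A

4.92e-05


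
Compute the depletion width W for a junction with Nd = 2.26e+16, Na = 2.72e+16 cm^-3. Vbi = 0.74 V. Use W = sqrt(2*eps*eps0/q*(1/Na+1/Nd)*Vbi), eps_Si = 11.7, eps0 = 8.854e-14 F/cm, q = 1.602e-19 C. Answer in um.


Step 1: 1/Na + 1/Nd = 1/2.72e+16 + 1/2.26e+16 = 8.10125e-17
Step 2: 2*eps*eps0/q = 2*11.7*8.854e-14/1.602e-19 = 1.293281e+07
Step 3: W^2 = 1.293281e+07 * 8.10125e-17 * 0.74 = 7.75312e-10
Step 4: W = sqrt(7.75312e-10) = 2.784e-05 cm = 0.2784 um

0.2784


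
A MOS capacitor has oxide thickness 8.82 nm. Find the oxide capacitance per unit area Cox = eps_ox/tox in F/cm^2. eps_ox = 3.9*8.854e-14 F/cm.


Step 1: eps_ox = 3.9 * 8.854e-14 = 3.45306e-13 F/cm
Step 2: tox in cm = 8.82 nm * 1e-7 = 8.8200e-07 cm
Step 3: Cox = 3.45306e-13 / 8.8200e-07 = 3.92e-07 F/cm^2

3.92e-07


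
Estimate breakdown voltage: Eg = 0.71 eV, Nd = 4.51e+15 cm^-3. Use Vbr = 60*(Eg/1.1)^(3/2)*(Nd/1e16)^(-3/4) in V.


Step 1: Eg/1.1 = 0.71/1.1 = 0.645455
Step 2: (Eg/1.1)^1.5 = 0.645455^1.5 = 0.518560
Step 3: (Nd/1e16)^(-0.75) = (0.451)^(-0.75) = 1.817053
Step 4: Vbr = 60 * 0.518560 * 1.817053 = 56.5 V

56.5


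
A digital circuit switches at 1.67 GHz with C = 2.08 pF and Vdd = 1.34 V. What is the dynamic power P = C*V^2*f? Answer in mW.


Step 1: V^2 = 1.34^2 = 1.7956 V^2
Step 2: P = C*V^2*f = 2.08e-12 F * 1.7956 * 1.67e9 Hz
Step 3: P = 6.23719616e-03 W
Step 4: P = 6.237 mW

6.237


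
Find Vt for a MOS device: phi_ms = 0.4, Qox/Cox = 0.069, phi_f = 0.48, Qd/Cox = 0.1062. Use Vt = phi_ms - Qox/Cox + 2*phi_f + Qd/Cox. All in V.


Step 1: Vt = phi_ms - Qox/Cox + 2*phi_f + Qd/Cox
Step 2: Vt = 0.4 - 0.069 + 2*0.48 + 0.1062
Step 3: Vt = 0.4 - 0.069 + 0.96 + 0.1062
Step 4: Vt = 1.3972 V

1.3972


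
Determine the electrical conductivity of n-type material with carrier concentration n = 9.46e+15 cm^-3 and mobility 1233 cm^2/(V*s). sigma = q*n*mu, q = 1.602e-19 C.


Step 1: sigma = q * n * mu
Step 2: sigma = 1.602e-19 * 9.46e+15 * 1233
Step 3: sigma = 1.869e+00 S/cm

1.869e+00


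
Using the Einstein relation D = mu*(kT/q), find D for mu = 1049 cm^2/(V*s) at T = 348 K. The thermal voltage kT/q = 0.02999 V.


Step 1: D = mu * (kT/q)
Step 2: D = 1049 * 0.02999
Step 3: D = 31.46 cm^2/s

31.46


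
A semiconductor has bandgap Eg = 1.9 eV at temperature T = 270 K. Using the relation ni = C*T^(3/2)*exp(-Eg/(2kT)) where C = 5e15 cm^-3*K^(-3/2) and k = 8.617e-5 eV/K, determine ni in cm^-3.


Step 1: Compute kT = 8.617e-5 * 270 = 0.0232659 eV
Step 2: Exponent = -Eg/(2kT) = -1.9/(2*0.0232659) = -40.83229
Step 3: T^(3/2) = 270^1.5 = 4436.55
Step 4: ni = 5e15 * 4436.55 * exp(-40.83229) = 4.10e+01 cm^-3

4.10e+01


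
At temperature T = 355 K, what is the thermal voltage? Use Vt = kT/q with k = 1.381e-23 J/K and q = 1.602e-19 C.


Step 1: kT = 1.381e-23 * 355 = 4.90255e-21 J
Step 2: Vt = kT/q = 4.90255e-21 / 1.602e-19
Step 3: Vt = 0.0306 V

0.0306


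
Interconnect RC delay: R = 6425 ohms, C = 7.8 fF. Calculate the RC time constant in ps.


Step 1: tau = R * C
Step 2: tau = 6425 * 7.8 fF = 6425 * 7.8e-15 F
Step 3: tau = 5.0115e-11 s = 50.115 ps

50.115


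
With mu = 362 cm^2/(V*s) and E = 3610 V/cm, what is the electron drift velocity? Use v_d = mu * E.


Step 1: v_d = mu * E
Step 2: v_d = 362 * 3610 = 1306820
Step 3: v_d = 1.31e+06 cm/s

1.31e+06


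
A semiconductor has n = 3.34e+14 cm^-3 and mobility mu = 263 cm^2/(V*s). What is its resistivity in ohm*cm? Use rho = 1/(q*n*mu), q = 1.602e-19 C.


Step 1: sigma = q * n * mu = 1.602e-19 * 3.34e+14 * 263 = 1.40723e-02 S/cm
Step 2: rho = 1 / sigma = 1 / 1.40723e-02 = 71.06 ohm*cm

71.06


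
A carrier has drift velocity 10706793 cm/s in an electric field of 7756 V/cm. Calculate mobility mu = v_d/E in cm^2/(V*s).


Step 1: mu = v_d / E
Step 2: mu = 10706793 / 7756
Step 3: mu = 1380.45 cm^2/(V*s)

1380.45


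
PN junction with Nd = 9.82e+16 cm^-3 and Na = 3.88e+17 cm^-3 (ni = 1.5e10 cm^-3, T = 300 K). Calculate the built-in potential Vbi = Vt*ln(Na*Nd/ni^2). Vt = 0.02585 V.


Step 1: Compute Na*Nd/ni^2 = 3.88e+17 * 9.82e+16 / (1.5e10)^2 = 1.6934e+14
Step 2: ln(1.6934e+14) = 32.7629
Step 3: Vbi = 0.02585 * 32.7629 = 0.847 V

0.847


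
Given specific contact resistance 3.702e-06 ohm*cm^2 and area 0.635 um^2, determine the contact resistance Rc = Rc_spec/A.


Step 1: Convert area to cm^2: 0.635 um^2 = 6.3500e-09 cm^2
Step 2: Rc = Rc_spec / A = 3.702e-06 / 6.3500e-09
Step 3: Rc = 5.83e+02 ohms

5.83e+02


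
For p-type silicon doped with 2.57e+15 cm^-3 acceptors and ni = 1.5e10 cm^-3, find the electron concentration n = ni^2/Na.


Step 1: Majority hole concentration p ≈ Na = 2.57e+15 cm^-3
Step 2: n = ni^2 / Na = (1.5e10)^2 / 2.57e+15
Step 3: n = 8.75e+04 cm^-3

8.75e+04


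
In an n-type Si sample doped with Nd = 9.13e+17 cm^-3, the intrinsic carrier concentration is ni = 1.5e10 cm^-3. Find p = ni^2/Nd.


Step 1: Since Nd >> ni, n ≈ Nd = 9.13e+17 cm^-3
Step 2: p = ni^2 / n = (1.5e10)^2 / 9.13e+17
Step 3: p = 2.25e20 / 9.13e+17 = 2.46e+02 cm^-3

2.46e+02


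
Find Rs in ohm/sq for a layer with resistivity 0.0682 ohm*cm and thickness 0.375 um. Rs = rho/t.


Step 1: Convert thickness to cm: t = 0.375 um = 3.7500e-05 cm
Step 2: Rs = rho / t = 0.0682 / 3.7500e-05
Step 3: Rs = 1818.7 ohm/sq

1818.7


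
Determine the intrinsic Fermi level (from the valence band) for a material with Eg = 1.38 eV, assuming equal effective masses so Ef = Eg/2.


Step 1: For an intrinsic semiconductor, the Fermi level sits at midgap.
Step 2: Ef = Eg / 2 = 1.38 / 2 = 0.69 eV

0.69


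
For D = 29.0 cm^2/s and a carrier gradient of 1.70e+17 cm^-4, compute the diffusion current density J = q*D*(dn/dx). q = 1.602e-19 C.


Step 1: J = q * D * (dn/dx)
Step 2: J = 1.602e-19 * 29.0 * 1.70e+17
Step 3: J = 7.90e-01 A/cm^2

7.90e-01
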